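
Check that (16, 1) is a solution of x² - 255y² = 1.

Compute x² = 16² = 256
Compute 255y² = 255·1² = 255·1 = 255
x² - 255y² = 256 - 255 = 1
Since this equals 1, (16, 1) is a solution.

Yes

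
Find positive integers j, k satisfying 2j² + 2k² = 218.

Try small values of j and check whether (218 - 2j²)/2 is a perfect square.
j = 3: 2·3² = 18, so 2k² = 218 - 18 = 200, giving k² = 100, k = 10.
Check: 2·3² + 2·10² = 18 + 200 = 218 ✓

j = 3, k = 10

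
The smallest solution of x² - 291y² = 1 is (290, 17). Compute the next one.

Solutions to x² - Dy² = 1 are generated by powers of (x₀ + y₀√D).
The next solution satisfies x₁ + y₁√291 = (x₀ + y₀√291)², giving:
x₁ = x₀² + 291y₀² = 290² + 291·17² = 84100 + 84099 = 168199
y₁ = 2x₀y₀ = 2·290·17 = 9860

Verify: 168199² - 291·9860² = 28290903601 - 28290903600 = 1 ✓

x = 168199, y = 9860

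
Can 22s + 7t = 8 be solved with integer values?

Step 1: Compute gcd(22, 7).
gcd(22, 7) = 1

Step 2: Check divisibility.
Does 1 divide 8? 8 = 1 x 8, so yes.

By the theorem on linear Diophantine equations, 22s + 7t = 8 has integer solutions if and only if gcd(22, 7) divides 8. Since 1 | 8, solutions exist.

Yes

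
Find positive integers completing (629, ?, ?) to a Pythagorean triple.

We need the other leg and hypotenuse such that 629² + x² = c².
Take x = 540, c = 829: 629² + 540² = 395641 + 291600 = 687241 = 829² ✓
Triple: (629, 540, 829)

(629, 540, 829)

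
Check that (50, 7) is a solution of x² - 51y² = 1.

Compute x² = 50² = 2500
Compute 51y² = 51·7² = 51·49 = 2499
x² - 51y² = 2500 - 2499 = 1
Since this equals 1, (50, 7) is a solution.

Yes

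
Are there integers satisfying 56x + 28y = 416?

Step 1: Compute gcd(56, 28).
gcd(56, 28) = 28

Step 2: Check divisibility.
Does 28 divide 416? 416 = 28 x 14 + 24, so no.

By the theorem on linear Diophantine equations, 56x + 28y = 416 has integer solutions if and only if gcd(56, 28) divides 416. Since 28 does not divide 416, no solutions exist.

No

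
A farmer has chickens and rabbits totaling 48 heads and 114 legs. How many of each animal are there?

Let c = chickens, r = rabbits.
Heads: c + r = 48
Legs: 2c + 4r = 114
From the first equation, c = 48 - r. Substitute:
2(48 - r) + 4r = 114
96 + 2r = 114
r = (114 - 96)/2 = 9
c = 48 - 9 = 39

Chickens: 39, Rabbits: 9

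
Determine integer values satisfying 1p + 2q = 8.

Step 1: Check solvability.
gcd(1, 2) = 1
Since 1 divides 8, solutions exist.

Step 2: Apply extended Euclidean algorithm to find gcd.
We find integers such that 1*x0 + 2*y0 = 1

Step 3: Scale the particular solution.
Multiply by 8/1 = 8:
p = 8, q = 0

Step 4: Verify.
1*(8) + 2*(0) = 8 = 8 ✓

p = 8, q = 0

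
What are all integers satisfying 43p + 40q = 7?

Step 1: Compute gcd(43, 40) = 1.
Since 1 divides 7, solutions exist.

Step 2: Find a particular solution using extended Euclidean algorithm.
We get p₀ = -91, q₀ = 98.
Check: 43*-91 + 40*98 = 7 = 7 ✓

Step 3: Write the general solution.
p = -91 + (40/1)t = -91 + 40t
q = 98 - (43/1)t = 98 - 43t
for any integer t.

p = -91 + 40t, q = 98 - 43t for integer t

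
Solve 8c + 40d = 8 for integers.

Step 1: Check solvability.
gcd(8, 40) = 8
Since 8 divides 8, solutions exist.

Step 2: Apply extended Euclidean algorithm to find gcd.
We find integers such that 8*x0 + 40*y0 = 8

Step 3: Scale the particular solution.
Multiply by 8/8 = 1:
c = 1, d = 0

Step 4: Verify.
8*(1) + 40*(0) = 8 = 8 ✓

c = 1, d = 0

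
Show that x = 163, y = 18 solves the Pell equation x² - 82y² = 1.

Compute x² = 163² = 26569
Compute 82y² = 82·18² = 82·324 = 26568
x² - 82y² = 26569 - 26568 = 1
Since this equals 1, (163, 18) is a solution.

Yes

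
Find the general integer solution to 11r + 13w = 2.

Step 1: Compute gcd(11, 13) = 1.
Since 1 divides 2, solutions exist.

Step 2: Find a particular solution using extended Euclidean algorithm.
We get r₀ = 12, w₀ = -10.
Check: 11*12 + 13*-10 = 2 = 2 ✓

Step 3: Write the general solution.
r = 12 + (13/1)t = 12 + 13t
w = -10 - (11/1)t = -10 - 11t
for any integer t.

r = 12 + 13t, w = -10 - 11t for integer t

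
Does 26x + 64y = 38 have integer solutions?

Step 1: Compute gcd(26, 64).
gcd(26, 64) = 2

Step 2: Check divisibility.
Does 2 divide 38? 38 = 2 x 19, so yes.

By the theorem on linear Diophantine equations, 26x + 64y = 38 has integer solutions if and only if gcd(26, 64) divides 38. Since 2 | 38, solutions exist.

Yes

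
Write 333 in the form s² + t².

We need to find integers s, t > 0 such that s² + t² = 333.
Trying s = 3: t² = 333 - 3² = 333 - 9 = 324
t = 18
Check: 3² + 18² = 9 + 324 = 333 ✓

333 = 3² + 18²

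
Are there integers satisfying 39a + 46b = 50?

Step 1: Compute gcd(39, 46).
gcd(39, 46) = 1

Step 2: Check divisibility.
Does 1 divide 50? 50 = 1 x 50, so yes.

By the theorem on linear Diophantine equations, 39a + 46b = 50 has integer solutions if and only if gcd(39, 46) divides 50. Since 1 | 50, solutions exist.

Yes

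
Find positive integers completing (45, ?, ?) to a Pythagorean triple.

We need the other leg and hypotenuse such that 45² + x² = c².
Take x = 200, c = 205: 45² + 200² = 2025 + 40000 = 42025 = 205² ✓
Triple: (45, 200, 205)

(45, 200, 205)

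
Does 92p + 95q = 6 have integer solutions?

Step 1: Compute gcd(92, 95).
gcd(92, 95) = 1

Step 2: Check divisibility.
Does 1 divide 6? 6 = 1 x 6, so yes.

By the theorem on linear Diophantine equations, 92p + 95q = 6 has integer solutions if and only if gcd(92, 95) divides 6. Since 1 | 6, solutions exist.

Yes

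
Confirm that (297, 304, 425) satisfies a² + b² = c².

Compute a² + b² = 297² + 304² = 88209 + 92416 = 180625
Compute c² = 425² = 180625
Since 180625 = 180625, confirmed.

Yes, it is a Pythagorean triple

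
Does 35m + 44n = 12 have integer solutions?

Step 1: Compute gcd(35, 44).
gcd(35, 44) = 1

Step 2: Check divisibility.
Does 1 divide 12? 12 = 1 x 12, so yes.

By the theorem on linear Diophantine equations, 35m + 44n = 12 has integer solutions if and only if gcd(35, 44) divides 12. Since 1 | 12, solutions exist.

Yes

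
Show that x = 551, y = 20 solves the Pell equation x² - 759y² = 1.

Compute x² = 551² = 303601
Compute 759y² = 759·20² = 759·400 = 303600
x² - 759y² = 303601 - 303600 = 1
Since this equals 1, (551, 20) is a solution.

Yes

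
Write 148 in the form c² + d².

We need to find integers c, d > 0 such that c² + d² = 148.
Trying c = 2: d² = 148 - 2² = 148 - 4 = 144
d = 12
Check: 2² + 12² = 4 + 144 = 148 ✓

148 = 2² + 12²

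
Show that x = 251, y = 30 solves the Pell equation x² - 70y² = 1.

Compute x² = 251² = 63001
Compute 70y² = 70·30² = 70·900 = 63000
x² - 70y² = 63001 - 63000 = 1
Since this equals 1, (251, 30) is a solution.

Yes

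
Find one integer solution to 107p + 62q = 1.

Step 1: Check solvability.
gcd(107, 62) = 1
Since 1 divides 1, solutions exist.

Step 2: Apply extended Euclidean algorithm to find gcd.
We find integers such that 107*x0 + 62*y0 = 1

Step 3: Scale the particular solution.
Multiply by 1/1 = 1:
p = -11, q = 19

Step 4: Verify.
107*(-11) + 62*(19) = 1 = 1 ✓

p = -11, q = 19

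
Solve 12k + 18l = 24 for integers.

Step 1: Check solvability.
gcd(12, 18) = 6
Since 6 divides 24, solutions exist.

Step 2: Apply extended Euclidean algorithm to find gcd.
We find integers such that 12*x0 + 18*y0 = 6

Step 3: Scale the particular solution.
Multiply by 24/6 = 4:
k = -4, l = 4

Step 4: Verify.
12*(-4) + 18*(4) = 24 = 24 ✓

k = -4, l = 4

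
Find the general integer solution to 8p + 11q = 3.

Step 1: Compute gcd(8, 11) = 1.
Since 1 divides 3, solutions exist.

Step 2: Find a particular solution using extended Euclidean algorithm.
We get p₀ = -12, q₀ = 9.
Check: 8*-12 + 11*9 = 3 = 3 ✓

Step 3: Write the general solution.
p = -12 + (11/1)t = -12 + 11t
q = 9 - (8/1)t = 9 - 8t
for any integer t.

p = -12 + 11t, q = 9 - 8t for integer t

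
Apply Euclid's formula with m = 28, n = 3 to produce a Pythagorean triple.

a = m² - n² = 28² - 3² = 784 - 9 = 775
b = 2mn = 2·28·3 = 168
c = m² + n² = 784 + 9 = 793
Verify: 775² + 168² = 600625 + 28224 = 628849 = 793² ✓

(775, 168, 793)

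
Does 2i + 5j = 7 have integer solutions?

Step 1: Compute gcd(2, 5).
gcd(2, 5) = 1

Step 2: Check divisibility.
Does 1 divide 7? 7 = 1 x 7, so yes.

By the theorem on linear Diophantine equations, 2i + 5j = 7 has integer solutions if and only if gcd(2, 5) divides 7. Since 1 | 7, solutions exist.

Yes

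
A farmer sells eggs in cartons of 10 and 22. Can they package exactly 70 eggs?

We need non-negative a, b with 10a + 22b = 70.
gcd(10, 22) = 2 divides 70.
Try a = 7: 22b = 70 - 70 = 0, so b = 0.
One way: 7 cartons of 10 and 0 cartons of 22.

Yes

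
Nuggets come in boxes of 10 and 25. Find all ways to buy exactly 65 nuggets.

We need non-negative integers (x, y) with 10x + 25y = 65.
For each x in 0..6, check if 65 - 10x is a non-negative multiple of 25.
x = 4: 25y = 25, y = 1 ✓

(4 boxes of 10, 1 boxes of 25)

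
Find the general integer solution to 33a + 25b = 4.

Step 1: Compute gcd(33, 25) = 1.
Since 1 divides 4, solutions exist.

Step 2: Find a particular solution using extended Euclidean algorithm.
We get a₀ = -12, b₀ = 16.
Check: 33*-12 + 25*16 = 4 = 4 ✓

Step 3: Write the general solution.
a = -12 + (25/1)t = -12 + 25t
b = 16 - (33/1)t = 16 - 33t
for any integer t.

a = -12 + 25t, b = 16 - 33t for integer t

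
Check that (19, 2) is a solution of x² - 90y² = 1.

Compute x² = 19² = 361
Compute 90y² = 90·2² = 90·4 = 360
x² - 90y² = 361 - 360 = 1
Since this equals 1, (19, 2) is a solution.

Yes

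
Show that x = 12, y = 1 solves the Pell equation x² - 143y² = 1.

Compute x² = 12² = 144
Compute 143y² = 143·1² = 143·1 = 143
x² - 143y² = 144 - 143 = 1
Since this equals 1, (12, 1) is a solution.

Yes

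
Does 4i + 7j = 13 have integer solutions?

Step 1: Compute gcd(4, 7).
gcd(4, 7) = 1

Step 2: Check divisibility.
Does 1 divide 13? 13 = 1 x 13, so yes.

By the theorem on linear Diophantine equations, 4i + 7j = 13 has integer solutions if and only if gcd(4, 7) divides 13. Since 1 | 13, solutions exist.

Yes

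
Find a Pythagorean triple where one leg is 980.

We need the other leg and hypotenuse such that 980² + x² = c².
Take x = 357, c = 1043: 980² + 357² = 960400 + 127449 = 1087849 = 1043² ✓
Triple: (357, 980, 1043)

(357, 980, 1043)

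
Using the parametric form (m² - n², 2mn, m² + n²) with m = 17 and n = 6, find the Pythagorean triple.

a = m² - n² = 17² - 6² = 289 - 36 = 253
b = 2mn = 2·17·6 = 204
c = m² + n² = 289 + 36 = 325
Verify: 253² + 204² = 64009 + 41616 = 105625 = 325² ✓

(253, 204, 325)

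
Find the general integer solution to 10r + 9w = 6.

Step 1: Compute gcd(10, 9) = 1.
Since 1 divides 6, solutions exist.

Step 2: Find a particular solution using extended Euclidean algorithm.
We get r₀ = 6, w₀ = -6.
Check: 10*6 + 9*-6 = 6 = 6 ✓

Step 3: Write the general solution.
r = 6 + (9/1)t = 6 + 9t
w = -6 - (10/1)t = -6 - 10t
for any integer t.

r = 6 + 9t, w = -6 - 10t for integer t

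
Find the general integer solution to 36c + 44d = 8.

Step 1: Compute gcd(36, 44) = 4.
Since 4 divides 8, solutions exist.

Step 2: Find a particular solution using extended Euclidean algorithm.
We get c₀ = 10, d₀ = -8.
Check: 36*10 + 44*-8 = 8 = 8 ✓

Step 3: Write the general solution.
c = 10 + (44/4)t = 10 + 11t
d = -8 - (36/4)t = -8 - 9t
for any integer t.

c = 10 + 11t, d = -8 - 9t for integer t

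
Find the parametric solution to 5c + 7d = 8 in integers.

Step 1: Compute gcd(5, 7) = 1.
Since 1 divides 8, solutions exist.

Step 2: Find a particular solution using extended Euclidean algorithm.
We get c₀ = 24, d₀ = -16.
Check: 5*24 + 7*-16 = 8 = 8 ✓

Step 3: Write the general solution.
c = 24 + (7/1)t = 24 + 7t
d = -16 - (5/1)t = -16 - 5t
for any integer t.

c = 24 + 7t, d = -16 - 5t for integer t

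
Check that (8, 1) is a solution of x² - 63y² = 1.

Compute x² = 8² = 64
Compute 63y² = 63·1² = 63·1 = 63
x² - 63y² = 64 - 63 = 1
Since this equals 1, (8, 1) is a solution.

Yes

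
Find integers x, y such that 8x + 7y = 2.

Step 1: Check solvability.
gcd(8, 7) = 1
Since 1 divides 2, solutions exist.

Step 2: Apply extended Euclidean algorithm to find gcd.
We find integers such that 8*x0 + 7*y0 = 1

Step 3: Scale the particular solution.
Multiply by 2/1 = 2:
x = 2, y = -2

Step 4: Verify.
8*(2) + 7*(-2) = 2 = 2 ✓

x = 2, y = -2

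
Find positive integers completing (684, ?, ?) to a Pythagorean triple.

We need the other leg and hypotenuse such that 684² + x² = c².
Take x = 37, c = 685: 684² + 37² = 467856 + 1369 = 469225 = 685² ✓
Triple: (37, 684, 685)

(37, 684, 685)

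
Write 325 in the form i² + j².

We need to find integers i, j > 0 such that i² + j² = 325.
Trying i = 1: j² = 325 - 1² = 325 - 1 = 324
j = 18
Check: 1² + 18² = 1 + 324 = 325 ✓

325 = 1² + 18²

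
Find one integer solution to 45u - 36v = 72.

Step 1: Check solvability.
gcd(45, 36) = 9
Since 9 divides 72, solutions exist.

Step 2: Apply extended Euclidean algorithm to find gcd.
We find integers such that 45*x0 + 36*y0 = 9

Step 3: Scale the particular solution.
Multiply by 72/9 = 8:
u = 8, v = 8

Step 4: Verify.
45*(8) - 36*(8) = 72 = 72 ✓

u = 8, v = 8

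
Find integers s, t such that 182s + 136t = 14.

Step 1: Check solvability.
gcd(182, 136) = 2
Since 2 divides 14, solutions exist.

Step 2: Apply extended Euclidean algorithm to find gcd.
We find integers such that 182*x0 + 136*y0 = 2

Step 3: Scale the particular solution.
Multiply by 14/2 = 7:
s = 21, t = -28

Step 4: Verify.
182*(21) + 136*(-28) = 14 = 14 ✓

s = 21, t = -28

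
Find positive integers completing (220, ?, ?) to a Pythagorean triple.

We need the other leg and hypotenuse such that 220² + x² = c².
Take x = 21, c = 221: 220² + 21² = 48400 + 441 = 48841 = 221² ✓
Triple: (21, 220, 221)

(21, 220, 221)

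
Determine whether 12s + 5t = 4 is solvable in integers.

Step 1: Compute gcd(12, 5).
gcd(12, 5) = 1

Step 2: Check divisibility.
Does 1 divide 4? 4 = 1 x 4, so yes.

By the theorem on linear Diophantine equations, 12s + 5t = 4 has integer solutions if and only if gcd(12, 5) divides 4. Since 1 | 4, solutions exist.

Yes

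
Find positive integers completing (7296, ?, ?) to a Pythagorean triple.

We need the other leg and hypotenuse such that 7296² + x² = c².
Take x = 7128, c = 10200: 7296² + 7128² = 53231616 + 50808384 = 104040000 = 10200² ✓
Triple: (7128, 7296, 10200)

(7128, 7296, 10200)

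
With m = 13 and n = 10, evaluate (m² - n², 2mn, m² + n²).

a = m² - n² = 169 - 100 = 69
b = 2mn = 2·13·10 = 260
c = m² + n² = 169 + 100 = 269
Verify: 69² + 260² = 4761 + 67600 = 72361 = 269² ✓

(69, 260, 269)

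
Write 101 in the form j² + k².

We need to find integers j, k > 0 such that j² + k² = 101.
Trying j = 1: k² = 101 - 1² = 101 - 1 = 100
k = 10
Check: 1² + 10² = 1 + 100 = 101 ✓

101 = 1² + 10²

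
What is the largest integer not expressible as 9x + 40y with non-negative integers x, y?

For two coprime denominations a and b, the Frobenius number (largest value not representable as a non-negative combination) is ab - a - b.
Here gcd(9, 40) = 1, so they are coprime.
F(9, 40) = 9·40 - 9 - 40 = 360 - 49 = 311

311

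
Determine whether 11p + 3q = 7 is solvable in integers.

Step 1: Compute gcd(11, 3).
gcd(11, 3) = 1

Step 2: Check divisibility.
Does 1 divide 7? 7 = 1 x 7, so yes.

By the theorem on linear Diophantine equations, 11p + 3q = 7 has integer solutions if and only if gcd(11, 3) divides 7. Since 1 | 7, solutions exist.

Yes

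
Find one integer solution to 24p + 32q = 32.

Step 1: Check solvability.
gcd(24, 32) = 8
Since 8 divides 32, solutions exist.

Step 2: Apply extended Euclidean algorithm to find gcd.
We find integers such that 24*x0 + 32*y0 = 8

Step 3: Scale the particular solution.
Multiply by 32/8 = 4:
p = -4, q = 4

Step 4: Verify.
24*(-4) + 32*(4) = 32 = 32 ✓

p = -4, q = 4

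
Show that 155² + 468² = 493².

Compute a² + b² = 155² + 468² = 24025 + 219024 = 243049
Compute c² = 493² = 243049
Since 243049 = 243049, confirmed.

Yes, it is a Pythagorean triple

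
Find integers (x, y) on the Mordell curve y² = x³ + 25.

Try small integer x values and check whether x³ + 25 is a perfect square.
x = 0: x³ + 25 = 0³ + 25 = 0 + 25 = 25
Is 25 a perfect square? 5² = 25 ✓
So (x, y) = (0, -5) is a solution.

x = 0, y = -5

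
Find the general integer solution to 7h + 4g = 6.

Step 1: Compute gcd(7, 4) = 1.
Since 1 divides 6, solutions exist.

Step 2: Find a particular solution using extended Euclidean algorithm.
We get h₀ = -6, g₀ = 12.
Check: 7*-6 + 4*12 = 6 = 6 ✓

Step 3: Write the general solution.
h = -6 + (4/1)t = -6 + 4t
g = 12 - (7/1)t = 12 - 7t
for any integer t.

h = -6 + 4t, g = 12 - 7t for integer t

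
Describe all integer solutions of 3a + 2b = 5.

Step 1: Compute gcd(3, 2) = 1.
Since 1 divides 5, solutions exist.

Step 2: Find a particular solution using extended Euclidean algorithm.
We get a₀ = 5, b₀ = -5.
Check: 3*5 + 2*-5 = 5 = 5 ✓

Step 3: Write the general solution.
a = 5 + (2/1)t = 5 + 2t
b = -5 - (3/1)t = -5 - 3t
for any integer t.

a = 5 + 2t, b = -5 - 3t for integer t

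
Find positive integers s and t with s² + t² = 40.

We need to find integers s, t > 0 such that s² + t² = 40.
Trying s = 2: t² = 40 - 2² = 40 - 4 = 36
t = 6
Check: 2² + 6² = 4 + 36 = 40 ✓

40 = 2² + 6²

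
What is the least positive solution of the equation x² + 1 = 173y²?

We need x² = 173y² - 1. Try successive y:
y = 1: x² = 173·1² - 1 = 172, not a perfect square
y = 2: x² = 173·2² - 1 = 691, not a perfect square
y = 3: x² = 173·3² - 1 = 1556, not a perfect square
...
y = 85: x² = 173·85² - 1 = 1249924 = 1118² ✓
Check: 1118² - 173·85² = 1249924 - 1249925 = -1 ✓

x = 1118, y = 85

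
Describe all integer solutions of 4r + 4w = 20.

Step 1: Compute gcd(4, 4) = 4.
Since 4 divides 20, solutions exist.

Step 2: Find a particular solution using extended Euclidean algorithm.
We get r₀ = 0, w₀ = 5.
Check: 4*0 + 4*5 = 20 = 20 ✓

Step 3: Write the general solution.
r = 0 + (4/4)t = 0 + 1t
w = 5 - (4/4)t = 5 - 1t
for any integer t.

r = 0 + 1t, w = 5 - 1t for integer t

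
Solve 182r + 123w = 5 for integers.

Step 1: Check solvability.
gcd(182, 123) = 1
Since 1 divides 5, solutions exist.

Step 2: Apply extended Euclidean algorithm to find gcd.
We find integers such that 182*x0 + 123*y0 = 1

Step 3: Scale the particular solution.
Multiply by 5/1 = 5:
r = -125, w = 185

Step 4: Verify.
182*(-125) + 123*(185) = 5 = 5 ✓

r = -125, w = 185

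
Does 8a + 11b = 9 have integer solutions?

Step 1: Compute gcd(8, 11).
gcd(8, 11) = 1

Step 2: Check divisibility.
Does 1 divide 9? 9 = 1 x 9, so yes.

By the theorem on linear Diophantine equations, 8a + 11b = 9 has integer solutions if and only if gcd(8, 11) divides 9. Since 1 | 9, solutions exist.

Yes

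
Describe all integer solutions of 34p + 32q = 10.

Step 1: Compute gcd(34, 32) = 2.
Since 2 divides 10, solutions exist.

Step 2: Find a particular solution using extended Euclidean algorithm.
We get p₀ = 5, q₀ = -5.
Check: 34*5 + 32*-5 = 10 = 10 ✓

Step 3: Write the general solution.
p = 5 + (32/2)t = 5 + 16t
q = -5 - (34/2)t = -5 - 17t
for any integer t.

p = 5 + 16t, q = -5 - 17t for integer t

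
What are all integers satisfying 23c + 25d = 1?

Step 1: Compute gcd(23, 25) = 1.
Since 1 divides 1, solutions exist.

Step 2: Find a particular solution using extended Euclidean algorithm.
We get c₀ = 12, d₀ = -11.
Check: 23*12 + 25*-11 = 1 = 1 ✓

Step 3: Write the general solution.
c = 12 + (25/1)t = 12 + 25t
d = -11 - (23/1)t = -11 - 23t
for any integer t.

c = 12 + 25t, d = -11 - 23t for integer t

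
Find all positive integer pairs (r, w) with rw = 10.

The positive divisors of 10 are: 1, 2, 5, 10.
Each divisor d gives the pair (d, 10/d):
(1, 10), (2, 5), (5, 2), (10, 1)

(1, 10), (2, 5), (5, 2), (10, 1)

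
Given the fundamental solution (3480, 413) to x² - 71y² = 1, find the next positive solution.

Solutions to x² - Dy² = 1 are generated by powers of (x₀ + y₀√D).
The next solution satisfies x₁ + y₁√71 = (x₀ + y₀√71)², giving:
x₁ = x₀² + 71y₀² = 3480² + 71·413² = 12110400 + 12110399 = 24220799
y₁ = 2x₀y₀ = 2·3480·413 = 2874480

Verify: 24220799² - 71·2874480² = 586647104198401 - 586647104198400 = 1 ✓

x = 24220799, y = 2874480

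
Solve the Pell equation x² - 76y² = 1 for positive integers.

We seek the smallest positive integers (x, y) with x² - 76y² = 1, i.e., x² = 76y² + 1.
Try successive y values:
y = 1: x² = 76·1² + 1 = 77, not a perfect square
y = 2: x² = 76·2² + 1 = 305, not a perfect square
y = 3: x² = 76·3² + 1 = 685, not a perfect square
... continuing the search (or via continued fractions) ...
y = 6630: x² = 76·6630² + 1 = 3340724401, x = 57799 ✓

Verify: 57799² - 76·6630² = 3340724401 - 3340724400 = 1 ✓

x = 57799, y = 6630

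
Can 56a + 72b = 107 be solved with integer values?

Step 1: Compute gcd(56, 72).
gcd(56, 72) = 8

Step 2: Check divisibility.
Does 8 divide 107? 107 = 8 x 13 + 3, so no.

By the theorem on linear Diophantine equations, 56a + 72b = 107 has integer solutions if and only if gcd(56, 72) divides 107. Since 8 does not divide 107, no solutions exist.

No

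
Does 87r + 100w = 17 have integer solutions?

Step 1: Compute gcd(87, 100).
gcd(87, 100) = 1

Step 2: Check divisibility.
Does 1 divide 17? 17 = 1 x 17, so yes.

By the theorem on linear Diophantine equations, 87r + 100w = 17 has integer solutions if and only if gcd(87, 100) divides 17. Since 1 | 17, solutions exist.

Yes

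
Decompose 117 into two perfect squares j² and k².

We need to find integers j, k > 0 such that j² + k² = 117.
Trying j = 6: k² = 117 - 6² = 117 - 36 = 81
k = 9
Check: 6² + 9² = 36 + 81 = 117 ✓

117 = 6² + 9²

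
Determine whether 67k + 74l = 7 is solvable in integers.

Step 1: Compute gcd(67, 74).
gcd(67, 74) = 1

Step 2: Check divisibility.
Does 1 divide 7? 7 = 1 x 7, so yes.

By the theorem on linear Diophantine equations, 67k + 74l = 7 has integer solutions if and only if gcd(67, 74) divides 7. Since 1 | 7, solutions exist.

Yes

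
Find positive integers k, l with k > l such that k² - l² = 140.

Factor: k² - l² = (k+l)(k-l) = 140.
We need two factors of 140 with the same parity.
Use k+l = 70 and k-l = 2 (product 70·2 = 140).
Adding: 2k = 72, so k = 36.
Subtracting: 2l = 68, so l = 34.
Check: 36² - 34² = 1296 - 1156 = 140 ✓

k = 36, l = 34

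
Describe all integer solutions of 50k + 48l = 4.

Step 1: Compute gcd(50, 48) = 2.
Since 2 divides 4, solutions exist.

Step 2: Find a particular solution using extended Euclidean algorithm.
We get k₀ = 2, l₀ = -2.
Check: 50*2 + 48*-2 = 4 = 4 ✓

Step 3: Write the general solution.
k = 2 + (48/2)t = 2 + 24t
l = -2 - (50/2)t = -2 - 25t
for any integer t.

k = 2 + 24t, l = -2 - 25t for integer t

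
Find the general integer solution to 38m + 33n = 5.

Step 1: Compute gcd(38, 33) = 1.
Since 1 divides 5, solutions exist.

Step 2: Find a particular solution using extended Euclidean algorithm.
We get m₀ = -65, n₀ = 75.
Check: 38*-65 + 33*75 = 5 = 5 ✓

Step 3: Write the general solution.
m = -65 + (33/1)t = -65 + 33t
n = 75 - (38/1)t = 75 - 38t
for any integer t.

m = -65 + 33t, n = 75 - 38t for integer t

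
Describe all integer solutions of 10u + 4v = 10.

Step 1: Compute gcd(10, 4) = 2.
Since 2 divides 10, solutions exist.

Step 2: Find a particular solution using extended Euclidean algorithm.
We get u₀ = 5, v₀ = -10.
Check: 10*5 + 4*-10 = 10 = 10 ✓

Step 3: Write the general solution.
u = 5 + (4/2)t = 5 + 2t
v = -10 - (10/2)t = -10 - 5t
for any integer t.

u = 5 + 2t, v = -10 - 5t for integer t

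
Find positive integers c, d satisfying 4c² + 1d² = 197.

Try small values of c and check whether (197 - 4c²)/1 is a perfect square.
c = 7: 4·7² = 196, so 1d² = 197 - 196 = 1, giving d² = 1, d = 1.
Check: 4·7² + 1·1² = 196 + 1 = 197 ✓

c = 7, d = 1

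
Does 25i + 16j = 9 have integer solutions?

Step 1: Compute gcd(25, 16).
gcd(25, 16) = 1

Step 2: Check divisibility.
Does 1 divide 9? 9 = 1 x 9, so yes.

By the theorem on linear Diophantine equations, 25i + 16j = 9 has integer solutions if and only if gcd(25, 16) divides 9. Since 1 | 9, solutions exist.

Yes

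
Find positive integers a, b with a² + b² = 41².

We need a² + b² = 41² = 1681.
Trying: 9² + 40² = 81 + 1600 = 1681 ✓

(9, 40, 41)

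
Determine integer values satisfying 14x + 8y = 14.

Step 1: Check solvability.
gcd(14, 8) = 2
Since 2 divides 14, solutions exist.

Step 2: Apply extended Euclidean algorithm to find gcd.
We find integers such that 14*x0 + 8*y0 = 2

Step 3: Scale the particular solution.
Multiply by 14/2 = 7:
x = -7, y = 14

Step 4: Verify.
14*(-7) + 8*(14) = 14 = 14 ✓

x = -7, y = 14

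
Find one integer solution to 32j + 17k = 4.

Step 1: Check solvability.
gcd(32, 17) = 1
Since 1 divides 4, solutions exist.

Step 2: Apply extended Euclidean algorithm to find gcd.
We find integers such that 32*x0 + 17*y0 = 1

Step 3: Scale the particular solution.
Multiply by 4/1 = 4:
j = 32, k = -60

Step 4: Verify.
32*(32) + 17*(-60) = 4 = 4 ✓

j = 32, k = -60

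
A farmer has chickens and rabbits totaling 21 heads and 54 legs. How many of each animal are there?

Let c = chickens, r = rabbits.
Heads: c + r = 21
Legs: 2c + 4r = 54
From the first equation, c = 21 - r. Substitute:
2(21 - r) + 4r = 54
42 + 2r = 54
r = (54 - 42)/2 = 6
c = 21 - 6 = 15

Chickens: 15, Rabbits: 6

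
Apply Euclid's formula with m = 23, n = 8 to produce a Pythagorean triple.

a = m² - n² = 23² - 8² = 529 - 64 = 465
b = 2mn = 2·23·8 = 368
c = m² + n² = 529 + 64 = 593
Verify: 465² + 368² = 216225 + 135424 = 351649 = 593² ✓

(465, 368, 593)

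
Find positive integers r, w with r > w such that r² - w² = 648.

Factor: r² - w² = (r+w)(r-w) = 648.
We need two factors of 648 with the same parity.
Use r+w = 324 and r-w = 2 (product 324·2 = 648).
Adding: 2r = 326, so r = 163.
Subtracting: 2w = 322, so w = 161.
Check: 163² - 161² = 26569 - 25921 = 648 ✓

r = 163, w = 161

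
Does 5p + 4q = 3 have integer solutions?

Step 1: Compute gcd(5, 4).
gcd(5, 4) = 1

Step 2: Check divisibility.
Does 1 divide 3? 3 = 1 x 3, so yes.

By the theorem on linear Diophantine equations, 5p + 4q = 3 has integer solutions if and only if gcd(5, 4) divides 3. Since 1 | 3, solutions exist.

Yes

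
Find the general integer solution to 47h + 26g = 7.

Step 1: Compute gcd(47, 26) = 1.
Since 1 divides 7, solutions exist.

Step 2: Find a particular solution using extended Euclidean algorithm.
We get h₀ = 35, g₀ = -63.
Check: 47*35 + 26*-63 = 7 = 7 ✓

Step 3: Write the general solution.
h = 35 + (26/1)t = 35 + 26t
g = -63 - (47/1)t = -63 - 47t
for any integer t.

h = 35 + 26t, g = -63 - 47t for integer t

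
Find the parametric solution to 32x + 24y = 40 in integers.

Step 1: Compute gcd(32, 24) = 8.
Since 8 divides 40, solutions exist.

Step 2: Find a particular solution using extended Euclidean algorithm.
We get x₀ = 5, y₀ = -5.
Check: 32*5 + 24*-5 = 40 = 40 ✓

Step 3: Write the general solution.
x = 5 + (24/8)t = 5 + 3t
y = -5 - (32/8)t = -5 - 4t
for any integer t.

x = 5 + 3t, y = -5 - 4t for integer t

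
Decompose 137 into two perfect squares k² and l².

We need to find integers k, l > 0 such that k² + l² = 137.
Trying k = 4: l² = 137 - 4² = 137 - 16 = 121
l = 11
Check: 4² + 11² = 16 + 121 = 137 ✓

137 = 4² + 11²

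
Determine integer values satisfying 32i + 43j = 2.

Step 1: Check solvability.
gcd(32, 43) = 1
Since 1 divides 2, solutions exist.

Step 2: Apply extended Euclidean algorithm to find gcd.
We find integers such that 32*x0 + 43*y0 = 1

Step 3: Scale the particular solution.
Multiply by 2/1 = 2:
i = -8, j = 6

Step 4: Verify.
32*(-8) + 43*(6) = 2 = 2 ✓

i = -8, j = 6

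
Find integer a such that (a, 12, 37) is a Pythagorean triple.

a² = c² - b² = 37² - 12² = 1369 - 144 = 1225
a = sqrt(1225) = 35

35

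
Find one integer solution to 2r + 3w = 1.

Step 1: Check solvability.
gcd(2, 3) = 1
Since 1 divides 1, solutions exist.

Step 2: Apply extended Euclidean algorithm to find gcd.
We find integers such that 2*x0 + 3*y0 = 1

Step 3: Scale the particular solution.
Multiply by 1/1 = 1:
r = -1, w = 1

Step 4: Verify.
2*(-1) + 3*(1) = 1 = 1 ✓

r = -1, w = 1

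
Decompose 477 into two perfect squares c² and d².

We need to find integers c, d > 0 such that c² + d² = 477.
Trying c = 6: d² = 477 - 6² = 477 - 36 = 441
d = 21
Check: 6² + 21² = 36 + 441 = 477 ✓

477 = 6² + 21²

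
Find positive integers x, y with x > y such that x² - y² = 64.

Factor: x² - y² = (x+y)(x-y) = 64.
We need two factors of 64 with the same parity.
Use x+y = 32 and x-y = 2 (product 32·2 = 64).
Adding: 2x = 34, so x = 17.
Subtracting: 2y = 30, so y = 15.
Check: 17² - 15² = 289 - 225 = 64 ✓

x = 17, y = 15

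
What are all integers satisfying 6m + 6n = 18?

Step 1: Compute gcd(6, 6) = 6.
Since 6 divides 18, solutions exist.

Step 2: Find a particular solution using extended Euclidean algorithm.
We get m₀ = 0, n₀ = 3.
Check: 6*0 + 6*3 = 18 = 18 ✓

Step 3: Write the general solution.
m = 0 + (6/6)t = 0 + 1t
n = 3 - (6/6)t = 3 - 1t
for any integer t.

m = 0 + 1t, n = 3 - 1t for integer t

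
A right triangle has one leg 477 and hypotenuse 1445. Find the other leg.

b² = c² - a² = 2088025 - 227529 = 1860496
b = 1364

1364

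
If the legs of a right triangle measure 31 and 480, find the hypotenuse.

c² = a² + b² = 31² + 480² = 961 + 230400 = 231361
c = 481

481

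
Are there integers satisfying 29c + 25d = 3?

Step 1: Compute gcd(29, 25).
gcd(29, 25) = 1

Step 2: Check divisibility.
Does 1 divide 3? 3 = 1 x 3, so yes.

By the theorem on linear Diophantine equations, 29c + 25d = 3 has integer solutions if and only if gcd(29, 25) divides 3. Since 1 | 3, solutions exist.

Yes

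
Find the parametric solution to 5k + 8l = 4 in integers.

Step 1: Compute gcd(5, 8) = 1.
Since 1 divides 4, solutions exist.

Step 2: Find a particular solution using extended Euclidean algorithm.
We get k₀ = -12, l₀ = 8.
Check: 5*-12 + 8*8 = 4 = 4 ✓

Step 3: Write the general solution.
k = -12 + (8/1)t = -12 + 8t
l = 8 - (5/1)t = 8 - 5t
for any integer t.

k = -12 + 8t, l = 8 - 5t for integer t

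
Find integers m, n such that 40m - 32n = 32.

Step 1: Check solvability.
gcd(40, 32) = 8
Since 8 divides 32, solutions exist.

Step 2: Apply extended Euclidean algorithm to find gcd.
We find integers such that 40*x0 + 32*y0 = 8

Step 3: Scale the particular solution.
Multiply by 32/8 = 4:
m = 4, n = 4

Step 4: Verify.
40*(4) - 32*(4) = 32 = 32 ✓

m = 4, n = 4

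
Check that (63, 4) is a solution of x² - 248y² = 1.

Compute x² = 63² = 3969
Compute 248y² = 248·4² = 248·16 = 3968
x² - 248y² = 3969 - 3968 = 1
Since this equals 1, (63, 4) is a solution.

Yes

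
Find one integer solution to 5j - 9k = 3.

Step 1: Check solvability.
gcd(5, 9) = 1
Since 1 divides 3, solutions exist.

Step 2: Apply extended Euclidean algorithm to find gcd.
We find integers such that 5*x0 + 9*y0 = 1

Step 3: Scale the particular solution.
Multiply by 3/1 = 3:
j = 6, k = 3

Step 4: Verify.
5*(6) - 9*(3) = 3 = 3 ✓

j = 6, k = 3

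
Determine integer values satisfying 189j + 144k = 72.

Step 1: Check solvability.
gcd(189, 144) = 9
Since 9 divides 72, solutions exist.

Step 2: Apply extended Euclidean algorithm to find gcd.
We find integers such that 189*x0 + 144*y0 = 9

Step 3: Scale the particular solution.
Multiply by 72/9 = 8:
j = -24, k = 32

Step 4: Verify.
189*(-24) + 144*(32) = 72 = 72 ✓

j = -24, k = 32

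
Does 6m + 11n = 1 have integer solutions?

Step 1: Compute gcd(6, 11).
gcd(6, 11) = 1

Step 2: Check divisibility.
Does 1 divide 1? 1 = 1 x 1, so yes.

By the theorem on linear Diophantine equations, 6m + 11n = 1 has integer solutions if and only if gcd(6, 11) divides 1. Since 1 | 1, solutions exist.

Yes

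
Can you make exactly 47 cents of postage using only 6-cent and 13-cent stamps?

We need non-negative x, y with 6x + 13y = 47.
gcd(6, 13) = 1 divides 47, so integer solutions exist, but checking x = 0..7 shows none with y ≥ 0.
So 47 cannot be made with non-negative stamp counts.

No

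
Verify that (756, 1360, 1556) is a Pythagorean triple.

Compute a² + b² = 756² + 1360² = 571536 + 1849600 = 2421136
Compute c² = 1556² = 2421136
Since 2421136 = 2421136, confirmed.

Yes, it is a Pythagorean triple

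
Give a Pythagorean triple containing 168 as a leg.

We need the other leg and hypotenuse such that 168² + x² = c².
Take x = 99, c = 195: 168² + 99² = 28224 + 9801 = 38025 = 195² ✓
Triple: (99, 168, 195)

(99, 168, 195)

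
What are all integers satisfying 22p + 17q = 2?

Step 1: Compute gcd(22, 17) = 1.
Since 1 divides 2, solutions exist.

Step 2: Find a particular solution using extended Euclidean algorithm.
We get p₀ = 14, q₀ = -18.
Check: 22*14 + 17*-18 = 2 = 2 ✓

Step 3: Write the general solution.
p = 14 + (17/1)t = 14 + 17t
q = -18 - (22/1)t = -18 - 22t
for any integer t.

p = 14 + 17t, q = -18 - 22t for integer t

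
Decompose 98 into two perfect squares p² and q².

We need to find integers p, q > 0 such that p² + q² = 98.
Trying p = 7: q² = 98 - 7² = 98 - 49 = 49
q = 7
Check: 7² + 7² = 49 + 49 = 98 ✓

98 = 7² + 7²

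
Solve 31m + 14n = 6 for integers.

Step 1: Check solvability.
gcd(31, 14) = 1
Since 1 divides 6, solutions exist.

Step 2: Apply extended Euclidean algorithm to find gcd.
We find integers such that 31*x0 + 14*y0 = 1

Step 3: Scale the particular solution.
Multiply by 6/1 = 6:
m = 30, n = -66

Step 4: Verify.
31*(30) + 14*(-66) = 6 = 6 ✓

m = 30, n = -66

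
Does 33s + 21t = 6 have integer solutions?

Step 1: Compute gcd(33, 21).
gcd(33, 21) = 3

Step 2: Check divisibility.
Does 3 divide 6? 6 = 3 x 2, so yes.

By the theorem on linear Diophantine equations, 33s + 21t = 6 has integer solutions if and only if gcd(33, 21) divides 6. Since 3 | 6, solutions exist.

Yes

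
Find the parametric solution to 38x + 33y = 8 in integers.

Step 1: Compute gcd(38, 33) = 1.
Since 1 divides 8, solutions exist.

Step 2: Find a particular solution using extended Euclidean algorithm.
We get x₀ = -104, y₀ = 120.
Check: 38*-104 + 33*120 = 8 = 8 ✓

Step 3: Write the general solution.
x = -104 + (33/1)t = -104 + 33t
y = 120 - (38/1)t = 120 - 38t
for any integer t.

x = -104 + 33t, y = 120 - 38t for integer t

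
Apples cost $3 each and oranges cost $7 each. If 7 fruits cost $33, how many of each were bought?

Let a = apples, o = oranges.
a + o = 7
3a + 7o = 33
Substitute o = 7 - a:
3a + 7(7 - a) = 33
(3 - 7)a = 33 - 49
-4a = -16
a = 4, o = 7 - 4 = 3

Apples: 4, Oranges: 3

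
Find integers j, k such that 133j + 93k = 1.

Step 1: Check solvability.
gcd(133, 93) = 1
Since 1 divides 1, solutions exist.

Step 2: Apply extended Euclidean algorithm to find gcd.
We find integers such that 133*x0 + 93*y0 = 1

Step 3: Scale the particular solution.
Multiply by 1/1 = 1:
j = 7, k = -10

Step 4: Verify.
133*(7) + 93*(-10) = 1 = 1 ✓

j = 7, k = -10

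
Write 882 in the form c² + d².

We need to find integers c, d > 0 such that c² + d² = 882.
Trying c = 21: d² = 882 - 21² = 882 - 441 = 441
d = 21
Check: 21² + 21² = 441 + 441 = 882 ✓

882 = 21² + 21²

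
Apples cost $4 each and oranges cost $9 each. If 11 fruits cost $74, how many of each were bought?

Let a = apples, o = oranges.
a + o = 11
4a + 9o = 74
Substitute o = 11 - a:
4a + 9(11 - a) = 74
(4 - 9)a = 74 - 99
-5a = -25
a = 5, o = 11 - 5 = 6

Apples: 5, Oranges: 6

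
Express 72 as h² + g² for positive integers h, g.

We need to find integers h, g > 0 such that h² + g² = 72.
Trying h = 6: g² = 72 - 6² = 72 - 36 = 36
g = 6
Check: 6² + 6² = 36 + 36 = 72 ✓

72 = 6² + 6²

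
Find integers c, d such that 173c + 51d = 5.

Step 1: Check solvability.
gcd(173, 51) = 1
Since 1 divides 5, solutions exist.

Step 2: Apply extended Euclidean algorithm to find gcd.
We find integers such that 173*x0 + 51*y0 = 1

Step 3: Scale the particular solution.
Multiply by 5/1 = 5:
c = 115, d = -390

Step 4: Verify.
173*(115) + 51*(-390) = 5 = 5 ✓

c = 115, d = -390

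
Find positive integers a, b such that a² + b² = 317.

Search for a with 317 - a² a perfect square.
a = 11: 317 - 11² = 317 - 121 = 196 = 14² ✓
So a = 11, b = 14.

a = 11, b = 14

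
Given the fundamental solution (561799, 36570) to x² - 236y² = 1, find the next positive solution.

Solutions to x² - Dy² = 1 are generated by powers of (x₀ + y₀√D).
The next solution satisfies x₁ + y₁√236 = (x₀ + y₀√236)², giving:
x₁ = x₀² + 236y₀² = 561799² + 236·36570² = 315618116401 + 315618116400 = 631236232801
y₁ = 2x₀y₀ = 2·561799·36570 = 41089978860

Verify: 631236232801² - 236·41089978860² = 398459181600798268305601 - 398459181600798268305600 = 1 ✓

x = 631236232801, y = 41089978860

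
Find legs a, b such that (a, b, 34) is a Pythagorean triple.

We need a² + b² = 34² = 1156.
Trying: 30² + 16² = 900 + 256 = 1156 ✓

(30, 16, 34)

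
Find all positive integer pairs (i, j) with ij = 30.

The positive divisors of 30 are: 1, 2, 3, 5, 6, 10, 15, 30.
Each divisor d gives the pair (d, 30/d):
(1, 30), (2, 15), (3, 10), (5, 6), (6, 5), (10, 3), (15, 2), (30, 1)

(1, 30), (2, 15), (3, 10), (5, 6), (6, 5), (10, 3), (15, 2), (30, 1)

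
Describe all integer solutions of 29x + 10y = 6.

Step 1: Compute gcd(29, 10) = 1.
Since 1 divides 6, solutions exist.

Step 2: Find a particular solution using extended Euclidean algorithm.
We get x₀ = -6, y₀ = 18.
Check: 29*-6 + 10*18 = 6 = 6 ✓

Step 3: Write the general solution.
x = -6 + (10/1)t = -6 + 10t
y = 18 - (29/1)t = 18 - 29t
for any integer t.

x = -6 + 10t, y = 18 - 29t for integer t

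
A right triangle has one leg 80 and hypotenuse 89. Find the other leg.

a² = c² - b² = 7921 - 6400 = 1521
a = 39

39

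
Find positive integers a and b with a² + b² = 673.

We need to find integers a, b > 0 such that a² + b² = 673.
Trying a = 12: b² = 673 - 12² = 673 - 144 = 529
b = 23
Check: 12² + 23² = 144 + 529 = 673 ✓

673 = 12² + 23²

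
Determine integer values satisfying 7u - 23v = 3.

Step 1: Check solvability.
gcd(7, 23) = 1
Since 1 divides 3, solutions exist.

Step 2: Apply extended Euclidean algorithm to find gcd.
We find integers such that 7*x0 + 23*y0 = 1

Step 3: Scale the particular solution.
Multiply by 3/1 = 3:
u = 30, v = 9

Step 4: Verify.
7*(30) - 23*(9) = 3 = 3 ✓

u = 30, v = 9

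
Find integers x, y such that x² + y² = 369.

We need to find integers x, y > 0 such that x² + y² = 369.
Trying x = 12: y² = 369 - 12² = 369 - 144 = 225
y = 15
Check: 12² + 15² = 144 + 225 = 369 ✓

369 = 12² + 15²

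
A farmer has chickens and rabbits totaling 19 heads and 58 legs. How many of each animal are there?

Let c = chickens, r = rabbits.
Heads: c + r = 19
Legs: 2c + 4r = 58
From the first equation, c = 19 - r. Substitute:
2(19 - r) + 4r = 58
38 + 2r = 58
r = (58 - 38)/2 = 10
c = 19 - 10 = 9

Chickens: 9, Rabbits: 10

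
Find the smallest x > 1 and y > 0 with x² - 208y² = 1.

We seek the smallest positive integers (x, y) with x² - 208y² = 1, i.e., x² = 208y² + 1.
Try successive y values:
y = 1: x² = 208·1² + 1 = 209, not a perfect square
y = 2: x² = 208·2² + 1 = 833, not a perfect square
y = 3: x² = 208·3² + 1 = 1873, not a perfect square
... continuing the search (or via continued fractions) ...
y = 45: x² = 208·45² + 1 = 421201, x = 649 ✓

Verify: 649² - 208·45² = 421201 - 421200 = 1 ✓

x = 649, y = 45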